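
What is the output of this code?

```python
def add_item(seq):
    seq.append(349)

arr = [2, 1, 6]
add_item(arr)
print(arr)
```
[2, 1, 6, 349]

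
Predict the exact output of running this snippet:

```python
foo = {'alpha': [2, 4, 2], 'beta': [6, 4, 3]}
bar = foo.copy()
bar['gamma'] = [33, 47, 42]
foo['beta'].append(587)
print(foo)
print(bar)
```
{'alpha': [2, 4, 2], 'beta': [6, 4, 3, 587]}
{'alpha': [2, 4, 2], 'beta': [6, 4, 3, 587], 'gamma': [33, 47, 42]}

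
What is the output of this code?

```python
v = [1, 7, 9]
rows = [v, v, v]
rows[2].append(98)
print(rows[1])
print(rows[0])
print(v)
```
[1, 7, 9, 98]
[1, 7, 9, 98]
[1, 7, 9, 98]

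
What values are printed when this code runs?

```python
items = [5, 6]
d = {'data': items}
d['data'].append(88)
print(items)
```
[5, 6, 88]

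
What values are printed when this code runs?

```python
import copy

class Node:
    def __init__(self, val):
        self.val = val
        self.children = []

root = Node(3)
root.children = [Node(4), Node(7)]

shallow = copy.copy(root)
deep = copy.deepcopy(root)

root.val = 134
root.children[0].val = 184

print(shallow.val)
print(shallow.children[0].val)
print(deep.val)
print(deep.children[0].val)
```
3
184
3
4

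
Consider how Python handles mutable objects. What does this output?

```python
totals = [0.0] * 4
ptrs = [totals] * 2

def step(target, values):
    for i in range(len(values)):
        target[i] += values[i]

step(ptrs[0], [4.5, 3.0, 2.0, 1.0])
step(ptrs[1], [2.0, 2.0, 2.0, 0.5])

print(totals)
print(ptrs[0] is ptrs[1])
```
[6.5, 5.0, 4.0, 1.5]
True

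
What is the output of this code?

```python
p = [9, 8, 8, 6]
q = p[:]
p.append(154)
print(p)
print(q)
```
[9, 8, 8, 6, 154]
[9, 8, 8, 6]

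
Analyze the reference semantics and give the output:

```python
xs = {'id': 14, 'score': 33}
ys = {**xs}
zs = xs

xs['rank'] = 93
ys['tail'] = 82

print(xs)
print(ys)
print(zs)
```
{'id': 14, 'score': 33, 'rank': 93}
{'id': 14, 'score': 33, 'tail': 82}
{'id': 14, 'score': 33, 'rank': 93}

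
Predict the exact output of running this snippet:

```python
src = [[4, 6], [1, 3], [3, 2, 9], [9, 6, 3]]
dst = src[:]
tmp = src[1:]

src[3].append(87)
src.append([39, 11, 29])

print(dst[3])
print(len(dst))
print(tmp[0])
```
[9, 6, 3, 87]
4
[1, 3]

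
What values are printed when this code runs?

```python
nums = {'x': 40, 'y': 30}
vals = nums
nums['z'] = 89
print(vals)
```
{'x': 40, 'y': 30, 'z': 89}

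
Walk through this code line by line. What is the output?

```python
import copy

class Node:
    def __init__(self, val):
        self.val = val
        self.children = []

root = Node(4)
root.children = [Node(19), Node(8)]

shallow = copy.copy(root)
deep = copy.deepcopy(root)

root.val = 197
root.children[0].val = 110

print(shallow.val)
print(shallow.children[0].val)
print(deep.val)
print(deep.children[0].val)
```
4
110
4
19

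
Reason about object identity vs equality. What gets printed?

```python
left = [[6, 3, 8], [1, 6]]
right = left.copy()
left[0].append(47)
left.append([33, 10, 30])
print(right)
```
[[6, 3, 8, 47], [1, 6]]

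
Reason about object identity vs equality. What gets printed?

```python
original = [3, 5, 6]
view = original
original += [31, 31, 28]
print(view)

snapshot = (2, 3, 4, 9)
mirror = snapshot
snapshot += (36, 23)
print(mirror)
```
[3, 5, 6, 31, 31, 28]
(2, 3, 4, 9)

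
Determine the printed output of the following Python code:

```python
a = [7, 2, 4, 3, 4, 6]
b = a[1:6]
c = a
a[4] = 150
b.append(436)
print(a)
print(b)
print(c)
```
[7, 2, 4, 3, 150, 6]
[2, 4, 3, 4, 6, 436]
[7, 2, 4, 3, 150, 6]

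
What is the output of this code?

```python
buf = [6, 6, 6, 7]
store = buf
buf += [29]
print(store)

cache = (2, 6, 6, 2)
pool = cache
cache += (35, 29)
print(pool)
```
[6, 6, 6, 7, 29]
(2, 6, 6, 2)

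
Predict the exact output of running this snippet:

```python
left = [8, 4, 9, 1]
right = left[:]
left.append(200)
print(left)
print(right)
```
[8, 4, 9, 1, 200]
[8, 4, 9, 1]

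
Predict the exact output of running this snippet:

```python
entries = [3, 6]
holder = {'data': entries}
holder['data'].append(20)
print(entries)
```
[3, 6, 20]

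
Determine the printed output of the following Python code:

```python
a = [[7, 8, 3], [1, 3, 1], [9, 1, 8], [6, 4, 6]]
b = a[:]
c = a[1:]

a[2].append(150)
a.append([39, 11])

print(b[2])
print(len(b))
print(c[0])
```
[9, 1, 8, 150]
4
[1, 3, 1]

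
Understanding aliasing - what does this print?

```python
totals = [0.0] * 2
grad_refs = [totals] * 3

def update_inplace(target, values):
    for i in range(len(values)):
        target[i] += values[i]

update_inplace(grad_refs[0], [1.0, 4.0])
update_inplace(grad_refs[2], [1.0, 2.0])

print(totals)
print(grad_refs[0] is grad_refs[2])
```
[2.0, 6.0]
True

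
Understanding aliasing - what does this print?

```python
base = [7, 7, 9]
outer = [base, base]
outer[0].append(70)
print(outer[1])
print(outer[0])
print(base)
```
[7, 7, 9, 70]
[7, 7, 9, 70]
[7, 7, 9, 70]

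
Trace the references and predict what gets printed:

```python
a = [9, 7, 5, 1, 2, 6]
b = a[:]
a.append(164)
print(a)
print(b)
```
[9, 7, 5, 1, 2, 6, 164]
[9, 7, 5, 1, 2, 6]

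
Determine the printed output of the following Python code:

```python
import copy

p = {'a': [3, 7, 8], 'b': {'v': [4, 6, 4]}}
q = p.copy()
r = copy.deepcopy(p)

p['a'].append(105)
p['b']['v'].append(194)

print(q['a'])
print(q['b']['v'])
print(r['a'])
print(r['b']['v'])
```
[3, 7, 8, 105]
[4, 6, 4, 194]
[3, 7, 8]
[4, 6, 4]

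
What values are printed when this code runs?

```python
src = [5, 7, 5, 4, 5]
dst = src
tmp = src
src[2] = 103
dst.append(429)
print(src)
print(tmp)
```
[5, 7, 103, 4, 5, 429]
[5, 7, 103, 4, 5, 429]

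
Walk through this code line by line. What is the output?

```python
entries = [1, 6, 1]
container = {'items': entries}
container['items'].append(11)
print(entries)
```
[1, 6, 1, 11]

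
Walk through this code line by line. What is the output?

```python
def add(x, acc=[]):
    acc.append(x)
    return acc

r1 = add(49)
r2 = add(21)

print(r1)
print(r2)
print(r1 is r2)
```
[49, 21]
[49, 21]
True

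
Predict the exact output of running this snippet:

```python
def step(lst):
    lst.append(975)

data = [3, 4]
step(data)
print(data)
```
[3, 4, 975]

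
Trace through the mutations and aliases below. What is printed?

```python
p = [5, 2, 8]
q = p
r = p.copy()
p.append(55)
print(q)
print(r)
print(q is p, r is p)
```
[5, 2, 8, 55]
[5, 2, 8]
True False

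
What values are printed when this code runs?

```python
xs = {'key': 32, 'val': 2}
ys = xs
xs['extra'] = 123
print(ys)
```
{'key': 32, 'val': 2, 'extra': 123}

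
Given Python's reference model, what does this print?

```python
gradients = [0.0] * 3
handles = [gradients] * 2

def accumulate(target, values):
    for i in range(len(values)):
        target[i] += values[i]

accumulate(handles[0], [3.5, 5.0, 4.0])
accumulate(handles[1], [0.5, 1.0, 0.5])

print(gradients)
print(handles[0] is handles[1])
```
[4.0, 6.0, 4.5]
True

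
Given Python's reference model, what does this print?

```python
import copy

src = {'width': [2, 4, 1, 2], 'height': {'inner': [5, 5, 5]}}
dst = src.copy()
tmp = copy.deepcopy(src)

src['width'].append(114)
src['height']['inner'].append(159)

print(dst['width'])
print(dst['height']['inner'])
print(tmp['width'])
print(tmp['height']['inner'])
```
[2, 4, 1, 2, 114]
[5, 5, 5, 159]
[2, 4, 1, 2]
[5, 5, 5]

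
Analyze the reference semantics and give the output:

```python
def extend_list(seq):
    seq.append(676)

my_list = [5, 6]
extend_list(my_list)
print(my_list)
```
[5, 6, 676]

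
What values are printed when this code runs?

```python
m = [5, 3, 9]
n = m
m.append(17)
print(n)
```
[5, 3, 9, 17]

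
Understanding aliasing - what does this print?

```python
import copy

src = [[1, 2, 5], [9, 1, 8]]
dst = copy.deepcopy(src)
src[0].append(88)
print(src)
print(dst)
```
[[1, 2, 5, 88], [9, 1, 8]]
[[1, 2, 5], [9, 1, 8]]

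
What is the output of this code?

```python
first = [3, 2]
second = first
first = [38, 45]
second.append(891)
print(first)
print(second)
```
[38, 45]
[3, 2, 891]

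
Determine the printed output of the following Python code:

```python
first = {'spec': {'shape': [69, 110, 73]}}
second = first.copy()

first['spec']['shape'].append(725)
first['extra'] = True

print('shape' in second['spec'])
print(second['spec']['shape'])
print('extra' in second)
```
True
[69, 110, 73, 725]
False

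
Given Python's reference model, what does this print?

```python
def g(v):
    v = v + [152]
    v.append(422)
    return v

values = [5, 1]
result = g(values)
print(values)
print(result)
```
[5, 1]
[5, 1, 152, 422]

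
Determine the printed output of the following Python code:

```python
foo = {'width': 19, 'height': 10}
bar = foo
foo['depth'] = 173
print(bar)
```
{'width': 19, 'height': 10, 'depth': 173}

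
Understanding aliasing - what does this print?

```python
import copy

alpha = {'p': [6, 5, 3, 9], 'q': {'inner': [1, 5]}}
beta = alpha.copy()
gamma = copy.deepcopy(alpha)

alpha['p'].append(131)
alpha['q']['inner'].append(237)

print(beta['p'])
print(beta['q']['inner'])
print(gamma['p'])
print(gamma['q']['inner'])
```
[6, 5, 3, 9, 131]
[1, 5, 237]
[6, 5, 3, 9]
[1, 5]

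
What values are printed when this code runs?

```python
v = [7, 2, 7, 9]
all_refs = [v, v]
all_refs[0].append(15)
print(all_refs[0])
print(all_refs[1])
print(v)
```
[7, 2, 7, 9, 15]
[7, 2, 7, 9, 15]
[7, 2, 7, 9, 15]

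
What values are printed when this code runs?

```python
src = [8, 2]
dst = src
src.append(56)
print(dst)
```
[8, 2, 56]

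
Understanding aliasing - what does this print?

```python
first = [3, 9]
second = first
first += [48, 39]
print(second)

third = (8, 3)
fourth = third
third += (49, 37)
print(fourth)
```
[3, 9, 48, 39]
(8, 3)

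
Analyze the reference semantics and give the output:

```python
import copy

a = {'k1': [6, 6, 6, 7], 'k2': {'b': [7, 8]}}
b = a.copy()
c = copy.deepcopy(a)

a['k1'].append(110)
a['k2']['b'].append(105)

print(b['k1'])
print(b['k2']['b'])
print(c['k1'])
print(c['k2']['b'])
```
[6, 6, 6, 7, 110]
[7, 8, 105]
[6, 6, 6, 7]
[7, 8]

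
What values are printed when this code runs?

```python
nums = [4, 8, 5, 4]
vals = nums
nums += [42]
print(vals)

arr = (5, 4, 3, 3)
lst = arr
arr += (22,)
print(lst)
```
[4, 8, 5, 4, 42]
(5, 4, 3, 3)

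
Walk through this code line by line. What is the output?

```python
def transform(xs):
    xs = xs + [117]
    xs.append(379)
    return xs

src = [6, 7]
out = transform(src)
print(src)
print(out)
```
[6, 7]
[6, 7, 117, 379]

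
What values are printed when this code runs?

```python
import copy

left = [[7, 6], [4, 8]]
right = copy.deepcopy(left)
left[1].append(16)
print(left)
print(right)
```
[[7, 6], [4, 8, 16]]
[[7, 6], [4, 8]]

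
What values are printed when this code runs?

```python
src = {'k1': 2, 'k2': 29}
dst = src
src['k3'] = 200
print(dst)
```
{'k1': 2, 'k2': 29, 'k3': 200}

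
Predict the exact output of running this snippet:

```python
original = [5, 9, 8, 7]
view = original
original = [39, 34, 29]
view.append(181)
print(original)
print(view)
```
[39, 34, 29]
[5, 9, 8, 7, 181]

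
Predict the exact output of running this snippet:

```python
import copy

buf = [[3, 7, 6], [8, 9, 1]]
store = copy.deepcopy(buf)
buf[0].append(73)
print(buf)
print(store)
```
[[3, 7, 6, 73], [8, 9, 1]]
[[3, 7, 6], [8, 9, 1]]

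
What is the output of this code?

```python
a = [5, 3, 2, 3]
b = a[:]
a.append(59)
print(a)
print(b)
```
[5, 3, 2, 3, 59]
[5, 3, 2, 3]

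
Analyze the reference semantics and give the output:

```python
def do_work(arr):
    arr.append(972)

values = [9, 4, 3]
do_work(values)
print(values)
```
[9, 4, 3, 972]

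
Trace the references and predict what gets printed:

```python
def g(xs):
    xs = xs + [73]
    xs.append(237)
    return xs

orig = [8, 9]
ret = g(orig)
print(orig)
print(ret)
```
[8, 9]
[8, 9, 73, 237]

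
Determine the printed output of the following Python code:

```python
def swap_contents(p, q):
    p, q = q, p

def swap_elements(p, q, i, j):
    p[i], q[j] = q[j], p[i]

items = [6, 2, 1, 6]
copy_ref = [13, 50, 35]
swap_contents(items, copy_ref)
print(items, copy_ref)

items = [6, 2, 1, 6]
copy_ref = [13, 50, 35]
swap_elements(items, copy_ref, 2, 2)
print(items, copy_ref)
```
[6, 2, 1, 6] [13, 50, 35]
[6, 2, 35, 6] [13, 50, 1]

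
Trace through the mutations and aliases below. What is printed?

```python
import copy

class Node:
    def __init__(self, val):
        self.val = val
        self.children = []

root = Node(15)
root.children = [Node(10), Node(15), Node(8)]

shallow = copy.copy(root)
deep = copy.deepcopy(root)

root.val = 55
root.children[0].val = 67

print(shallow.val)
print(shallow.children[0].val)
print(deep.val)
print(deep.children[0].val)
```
15
67
15
10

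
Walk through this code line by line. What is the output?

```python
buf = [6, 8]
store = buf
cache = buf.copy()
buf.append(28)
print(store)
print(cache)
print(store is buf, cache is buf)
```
[6, 8, 28]
[6, 8]
True False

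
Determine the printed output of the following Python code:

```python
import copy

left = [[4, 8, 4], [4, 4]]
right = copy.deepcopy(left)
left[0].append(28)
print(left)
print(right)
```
[[4, 8, 4, 28], [4, 4]]
[[4, 8, 4], [4, 4]]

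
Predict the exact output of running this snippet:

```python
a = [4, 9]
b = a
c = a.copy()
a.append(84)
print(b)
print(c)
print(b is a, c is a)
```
[4, 9, 84]
[4, 9]
True False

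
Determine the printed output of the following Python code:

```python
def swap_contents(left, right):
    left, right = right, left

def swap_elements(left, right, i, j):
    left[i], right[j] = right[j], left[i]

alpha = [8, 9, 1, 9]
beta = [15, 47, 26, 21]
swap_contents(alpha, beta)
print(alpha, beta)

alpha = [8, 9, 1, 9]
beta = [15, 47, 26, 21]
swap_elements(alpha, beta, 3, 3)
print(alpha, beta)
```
[8, 9, 1, 9] [15, 47, 26, 21]
[8, 9, 1, 21] [15, 47, 26, 9]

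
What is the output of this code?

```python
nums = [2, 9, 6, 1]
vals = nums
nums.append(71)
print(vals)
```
[2, 9, 6, 1, 71]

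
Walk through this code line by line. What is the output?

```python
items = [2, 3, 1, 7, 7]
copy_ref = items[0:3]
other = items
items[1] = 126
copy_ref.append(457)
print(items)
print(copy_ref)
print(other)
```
[2, 126, 1, 7, 7]
[2, 3, 1, 457]
[2, 126, 1, 7, 7]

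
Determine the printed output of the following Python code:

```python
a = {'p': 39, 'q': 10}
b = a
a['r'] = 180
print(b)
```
{'p': 39, 'q': 10, 'r': 180}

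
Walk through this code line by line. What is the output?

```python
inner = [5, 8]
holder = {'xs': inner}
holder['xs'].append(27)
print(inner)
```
[5, 8, 27]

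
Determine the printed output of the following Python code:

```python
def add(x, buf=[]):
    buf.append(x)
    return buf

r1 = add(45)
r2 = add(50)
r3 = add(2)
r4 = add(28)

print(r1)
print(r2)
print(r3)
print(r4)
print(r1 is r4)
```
[45, 50, 2, 28]
[45, 50, 2, 28]
[45, 50, 2, 28]
[45, 50, 2, 28]
True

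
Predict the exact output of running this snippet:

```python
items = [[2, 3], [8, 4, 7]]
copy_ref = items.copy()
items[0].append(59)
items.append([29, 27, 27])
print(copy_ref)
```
[[2, 3, 59], [8, 4, 7]]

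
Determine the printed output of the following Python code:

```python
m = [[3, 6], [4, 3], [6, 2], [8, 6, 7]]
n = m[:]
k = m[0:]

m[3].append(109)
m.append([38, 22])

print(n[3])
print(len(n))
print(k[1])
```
[8, 6, 7, 109]
4
[4, 3]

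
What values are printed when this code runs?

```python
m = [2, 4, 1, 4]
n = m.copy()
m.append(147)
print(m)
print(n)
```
[2, 4, 1, 4, 147]
[2, 4, 1, 4]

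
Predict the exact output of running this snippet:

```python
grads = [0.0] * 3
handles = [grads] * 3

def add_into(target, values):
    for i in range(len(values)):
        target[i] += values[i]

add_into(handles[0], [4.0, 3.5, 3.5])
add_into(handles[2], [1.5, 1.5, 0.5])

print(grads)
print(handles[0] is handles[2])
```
[5.5, 5.0, 4.0]
True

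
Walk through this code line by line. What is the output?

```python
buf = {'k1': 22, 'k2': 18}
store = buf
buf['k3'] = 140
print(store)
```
{'k1': 22, 'k2': 18, 'k3': 140}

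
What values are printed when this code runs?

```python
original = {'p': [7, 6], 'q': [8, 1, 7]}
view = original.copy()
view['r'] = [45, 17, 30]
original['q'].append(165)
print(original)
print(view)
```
{'p': [7, 6], 'q': [8, 1, 7, 165]}
{'p': [7, 6], 'q': [8, 1, 7, 165], 'r': [45, 17, 30]}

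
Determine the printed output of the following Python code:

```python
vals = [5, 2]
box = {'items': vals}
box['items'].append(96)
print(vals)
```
[5, 2, 96]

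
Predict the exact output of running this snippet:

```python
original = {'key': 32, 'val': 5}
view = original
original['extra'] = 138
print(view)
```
{'key': 32, 'val': 5, 'extra': 138}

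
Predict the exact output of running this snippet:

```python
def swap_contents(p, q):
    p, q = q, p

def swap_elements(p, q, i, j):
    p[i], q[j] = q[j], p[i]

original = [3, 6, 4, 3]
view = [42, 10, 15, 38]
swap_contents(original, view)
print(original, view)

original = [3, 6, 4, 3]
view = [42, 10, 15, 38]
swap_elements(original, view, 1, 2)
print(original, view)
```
[3, 6, 4, 3] [42, 10, 15, 38]
[3, 15, 4, 3] [42, 10, 6, 38]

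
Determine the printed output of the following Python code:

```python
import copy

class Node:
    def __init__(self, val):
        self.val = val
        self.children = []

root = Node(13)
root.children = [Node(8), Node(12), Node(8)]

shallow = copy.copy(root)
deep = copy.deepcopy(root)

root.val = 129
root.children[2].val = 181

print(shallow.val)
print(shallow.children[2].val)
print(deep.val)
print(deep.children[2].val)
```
13
181
13
8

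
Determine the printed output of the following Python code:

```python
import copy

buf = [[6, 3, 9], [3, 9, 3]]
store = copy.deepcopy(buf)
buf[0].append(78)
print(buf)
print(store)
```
[[6, 3, 9, 78], [3, 9, 3]]
[[6, 3, 9], [3, 9, 3]]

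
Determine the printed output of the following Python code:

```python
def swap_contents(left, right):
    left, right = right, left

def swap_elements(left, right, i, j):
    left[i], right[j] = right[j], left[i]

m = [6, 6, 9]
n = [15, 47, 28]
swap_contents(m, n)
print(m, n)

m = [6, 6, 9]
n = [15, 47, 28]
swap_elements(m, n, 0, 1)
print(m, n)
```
[6, 6, 9] [15, 47, 28]
[47, 6, 9] [15, 6, 28]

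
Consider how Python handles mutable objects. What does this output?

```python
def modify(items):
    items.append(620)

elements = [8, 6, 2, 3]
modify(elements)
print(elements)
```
[8, 6, 2, 3, 620]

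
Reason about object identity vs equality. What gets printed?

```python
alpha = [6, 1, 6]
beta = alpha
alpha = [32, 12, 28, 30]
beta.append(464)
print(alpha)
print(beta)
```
[32, 12, 28, 30]
[6, 1, 6, 464]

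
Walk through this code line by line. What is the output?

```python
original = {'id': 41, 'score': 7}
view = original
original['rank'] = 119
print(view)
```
{'id': 41, 'score': 7, 'rank': 119}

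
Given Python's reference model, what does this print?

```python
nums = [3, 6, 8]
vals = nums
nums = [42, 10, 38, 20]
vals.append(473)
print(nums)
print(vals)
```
[42, 10, 38, 20]
[3, 6, 8, 473]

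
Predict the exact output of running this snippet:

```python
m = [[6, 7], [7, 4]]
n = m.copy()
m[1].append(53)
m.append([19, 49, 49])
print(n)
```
[[6, 7], [7, 4, 53]]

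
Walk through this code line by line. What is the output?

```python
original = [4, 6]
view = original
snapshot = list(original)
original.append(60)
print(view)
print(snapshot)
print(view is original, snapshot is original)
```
[4, 6, 60]
[4, 6]
True False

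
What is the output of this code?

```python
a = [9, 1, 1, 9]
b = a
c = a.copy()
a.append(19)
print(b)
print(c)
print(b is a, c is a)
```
[9, 1, 1, 9, 19]
[9, 1, 1, 9]
True False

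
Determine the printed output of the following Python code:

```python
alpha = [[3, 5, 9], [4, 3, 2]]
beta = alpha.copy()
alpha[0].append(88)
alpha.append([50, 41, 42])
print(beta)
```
[[3, 5, 9, 88], [4, 3, 2]]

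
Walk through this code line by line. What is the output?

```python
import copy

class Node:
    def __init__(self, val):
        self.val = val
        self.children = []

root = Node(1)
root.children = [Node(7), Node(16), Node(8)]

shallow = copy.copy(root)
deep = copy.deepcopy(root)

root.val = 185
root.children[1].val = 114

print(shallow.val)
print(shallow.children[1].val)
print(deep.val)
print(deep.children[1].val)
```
1
114
1
16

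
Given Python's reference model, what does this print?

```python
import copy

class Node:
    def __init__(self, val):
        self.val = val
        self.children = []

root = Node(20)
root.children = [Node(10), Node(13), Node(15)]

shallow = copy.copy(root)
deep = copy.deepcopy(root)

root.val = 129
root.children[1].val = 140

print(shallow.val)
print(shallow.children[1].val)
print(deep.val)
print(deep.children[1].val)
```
20
140
20
13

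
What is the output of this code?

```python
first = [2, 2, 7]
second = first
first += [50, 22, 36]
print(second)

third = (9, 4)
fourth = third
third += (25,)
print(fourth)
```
[2, 2, 7, 50, 22, 36]
(9, 4)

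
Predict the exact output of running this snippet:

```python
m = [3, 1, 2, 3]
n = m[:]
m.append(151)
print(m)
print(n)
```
[3, 1, 2, 3, 151]
[3, 1, 2, 3]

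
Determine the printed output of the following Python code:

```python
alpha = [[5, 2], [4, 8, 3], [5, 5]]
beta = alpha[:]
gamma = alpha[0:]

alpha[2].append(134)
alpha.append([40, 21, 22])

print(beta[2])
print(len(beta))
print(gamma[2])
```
[5, 5, 134]
3
[5, 5, 134]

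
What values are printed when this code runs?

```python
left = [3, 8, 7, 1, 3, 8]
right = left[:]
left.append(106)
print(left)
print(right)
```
[3, 8, 7, 1, 3, 8, 106]
[3, 8, 7, 1, 3, 8]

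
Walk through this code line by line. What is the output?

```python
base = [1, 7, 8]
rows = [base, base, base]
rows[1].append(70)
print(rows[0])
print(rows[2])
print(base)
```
[1, 7, 8, 70]
[1, 7, 8, 70]
[1, 7, 8, 70]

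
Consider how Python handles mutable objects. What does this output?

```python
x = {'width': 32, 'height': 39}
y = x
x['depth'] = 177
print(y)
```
{'width': 32, 'height': 39, 'depth': 177}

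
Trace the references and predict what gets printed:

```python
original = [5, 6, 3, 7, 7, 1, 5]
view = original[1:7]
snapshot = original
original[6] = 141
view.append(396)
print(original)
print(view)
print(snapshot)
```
[5, 6, 3, 7, 7, 1, 141]
[6, 3, 7, 7, 1, 5, 396]
[5, 6, 3, 7, 7, 1, 141]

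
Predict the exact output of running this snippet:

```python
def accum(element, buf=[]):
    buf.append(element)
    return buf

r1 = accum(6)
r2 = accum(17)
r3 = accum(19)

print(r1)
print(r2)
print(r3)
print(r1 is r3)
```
[6, 17, 19]
[6, 17, 19]
[6, 17, 19]
True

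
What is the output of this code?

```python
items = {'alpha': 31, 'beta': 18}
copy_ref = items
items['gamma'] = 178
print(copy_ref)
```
{'alpha': 31, 'beta': 18, 'gamma': 178}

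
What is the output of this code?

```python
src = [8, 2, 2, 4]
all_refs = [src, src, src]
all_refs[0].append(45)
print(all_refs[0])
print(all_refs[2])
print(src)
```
[8, 2, 2, 4, 45]
[8, 2, 2, 4, 45]
[8, 2, 2, 4, 45]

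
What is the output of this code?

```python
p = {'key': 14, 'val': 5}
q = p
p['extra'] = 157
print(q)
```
{'key': 14, 'val': 5, 'extra': 157}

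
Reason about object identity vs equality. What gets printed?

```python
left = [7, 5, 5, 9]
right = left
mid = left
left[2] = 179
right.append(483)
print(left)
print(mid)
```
[7, 5, 179, 9, 483]
[7, 5, 179, 9, 483]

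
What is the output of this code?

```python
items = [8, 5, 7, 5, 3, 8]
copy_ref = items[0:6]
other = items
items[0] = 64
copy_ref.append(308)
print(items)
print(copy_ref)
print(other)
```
[64, 5, 7, 5, 3, 8]
[8, 5, 7, 5, 3, 8, 308]
[64, 5, 7, 5, 3, 8]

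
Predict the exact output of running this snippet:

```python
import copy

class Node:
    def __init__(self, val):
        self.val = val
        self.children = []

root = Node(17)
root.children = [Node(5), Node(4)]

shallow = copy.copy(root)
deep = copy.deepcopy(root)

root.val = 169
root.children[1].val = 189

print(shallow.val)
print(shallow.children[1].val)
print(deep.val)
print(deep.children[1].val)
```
17
189
17
4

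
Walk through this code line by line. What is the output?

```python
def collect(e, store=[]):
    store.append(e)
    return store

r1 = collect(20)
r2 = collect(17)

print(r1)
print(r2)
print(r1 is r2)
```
[20, 17]
[20, 17]
True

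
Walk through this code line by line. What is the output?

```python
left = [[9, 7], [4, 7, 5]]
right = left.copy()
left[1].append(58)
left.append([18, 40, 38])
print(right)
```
[[9, 7], [4, 7, 5, 58]]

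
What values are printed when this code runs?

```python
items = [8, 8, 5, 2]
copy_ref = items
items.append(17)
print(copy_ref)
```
[8, 8, 5, 2, 17]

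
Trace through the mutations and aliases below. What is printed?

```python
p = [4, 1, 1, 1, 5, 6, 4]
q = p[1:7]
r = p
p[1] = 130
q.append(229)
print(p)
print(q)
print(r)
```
[4, 130, 1, 1, 5, 6, 4]
[1, 1, 1, 5, 6, 4, 229]
[4, 130, 1, 1, 5, 6, 4]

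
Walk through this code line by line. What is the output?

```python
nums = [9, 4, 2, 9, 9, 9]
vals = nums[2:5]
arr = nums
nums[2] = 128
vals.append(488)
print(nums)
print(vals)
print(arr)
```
[9, 4, 128, 9, 9, 9]
[2, 9, 9, 488]
[9, 4, 128, 9, 9, 9]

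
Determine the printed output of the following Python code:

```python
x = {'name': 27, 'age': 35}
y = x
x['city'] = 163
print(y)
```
{'name': 27, 'age': 35, 'city': 163}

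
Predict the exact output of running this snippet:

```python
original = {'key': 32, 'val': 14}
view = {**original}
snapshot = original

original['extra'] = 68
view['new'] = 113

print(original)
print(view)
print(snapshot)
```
{'key': 32, 'val': 14, 'extra': 68}
{'key': 32, 'val': 14, 'new': 113}
{'key': 32, 'val': 14, 'extra': 68}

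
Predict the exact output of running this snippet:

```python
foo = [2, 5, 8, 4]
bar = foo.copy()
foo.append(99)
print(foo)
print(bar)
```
[2, 5, 8, 4, 99]
[2, 5, 8, 4]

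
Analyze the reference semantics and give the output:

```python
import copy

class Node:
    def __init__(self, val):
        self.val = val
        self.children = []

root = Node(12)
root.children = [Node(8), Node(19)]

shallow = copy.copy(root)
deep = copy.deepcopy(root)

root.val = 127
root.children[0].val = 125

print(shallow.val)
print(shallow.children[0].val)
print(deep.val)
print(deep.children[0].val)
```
12
125
12
8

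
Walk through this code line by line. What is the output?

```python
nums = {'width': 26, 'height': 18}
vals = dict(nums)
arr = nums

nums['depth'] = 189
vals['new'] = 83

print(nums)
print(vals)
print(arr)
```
{'width': 26, 'height': 18, 'depth': 189}
{'width': 26, 'height': 18, 'new': 83}
{'width': 26, 'height': 18, 'depth': 189}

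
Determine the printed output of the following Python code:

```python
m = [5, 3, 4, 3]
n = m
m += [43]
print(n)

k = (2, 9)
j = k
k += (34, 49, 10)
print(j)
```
[5, 3, 4, 3, 43]
(2, 9)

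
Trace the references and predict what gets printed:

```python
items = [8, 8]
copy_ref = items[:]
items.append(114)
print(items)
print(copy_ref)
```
[8, 8, 114]
[8, 8]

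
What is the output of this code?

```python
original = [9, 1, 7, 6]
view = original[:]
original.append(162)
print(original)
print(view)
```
[9, 1, 7, 6, 162]
[9, 1, 7, 6]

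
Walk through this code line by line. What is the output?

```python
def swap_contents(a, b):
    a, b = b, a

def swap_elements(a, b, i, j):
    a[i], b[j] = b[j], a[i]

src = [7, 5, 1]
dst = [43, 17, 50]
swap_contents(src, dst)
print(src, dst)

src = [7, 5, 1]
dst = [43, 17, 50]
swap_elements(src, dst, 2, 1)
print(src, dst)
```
[7, 5, 1] [43, 17, 50]
[7, 5, 17] [43, 1, 50]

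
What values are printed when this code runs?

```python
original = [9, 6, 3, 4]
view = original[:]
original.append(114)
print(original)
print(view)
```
[9, 6, 3, 4, 114]
[9, 6, 3, 4]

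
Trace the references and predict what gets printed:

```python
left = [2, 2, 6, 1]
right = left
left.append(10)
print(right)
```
[2, 2, 6, 1, 10]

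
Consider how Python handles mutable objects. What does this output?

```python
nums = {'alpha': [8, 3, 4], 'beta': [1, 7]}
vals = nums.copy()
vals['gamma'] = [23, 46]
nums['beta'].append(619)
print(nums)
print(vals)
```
{'alpha': [8, 3, 4], 'beta': [1, 7, 619]}
{'alpha': [8, 3, 4], 'beta': [1, 7, 619], 'gamma': [23, 46]}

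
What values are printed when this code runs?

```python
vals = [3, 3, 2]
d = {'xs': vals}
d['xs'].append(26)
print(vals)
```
[3, 3, 2, 26]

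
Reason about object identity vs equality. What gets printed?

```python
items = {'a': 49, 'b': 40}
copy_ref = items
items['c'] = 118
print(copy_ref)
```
{'a': 49, 'b': 40, 'c': 118}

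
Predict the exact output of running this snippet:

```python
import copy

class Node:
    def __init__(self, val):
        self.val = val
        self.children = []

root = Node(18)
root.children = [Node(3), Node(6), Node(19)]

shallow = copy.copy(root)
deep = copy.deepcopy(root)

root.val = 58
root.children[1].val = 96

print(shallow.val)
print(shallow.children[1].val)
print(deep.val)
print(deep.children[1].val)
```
18
96
18
6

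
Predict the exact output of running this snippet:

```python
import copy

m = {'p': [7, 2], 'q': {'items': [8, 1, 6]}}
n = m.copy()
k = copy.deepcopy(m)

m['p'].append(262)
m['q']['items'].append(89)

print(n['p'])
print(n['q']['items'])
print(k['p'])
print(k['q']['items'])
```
[7, 2, 262]
[8, 1, 6, 89]
[7, 2]
[8, 1, 6]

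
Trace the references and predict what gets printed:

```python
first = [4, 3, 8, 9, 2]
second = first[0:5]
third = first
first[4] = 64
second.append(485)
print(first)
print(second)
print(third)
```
[4, 3, 8, 9, 64]
[4, 3, 8, 9, 2, 485]
[4, 3, 8, 9, 64]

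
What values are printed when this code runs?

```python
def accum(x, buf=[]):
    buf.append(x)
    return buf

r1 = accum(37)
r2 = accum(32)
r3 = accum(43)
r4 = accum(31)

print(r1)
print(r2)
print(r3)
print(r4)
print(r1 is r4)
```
[37, 32, 43, 31]
[37, 32, 43, 31]
[37, 32, 43, 31]
[37, 32, 43, 31]
True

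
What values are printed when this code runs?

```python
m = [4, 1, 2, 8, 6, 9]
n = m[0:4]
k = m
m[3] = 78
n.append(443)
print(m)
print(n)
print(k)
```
[4, 1, 2, 78, 6, 9]
[4, 1, 2, 8, 443]
[4, 1, 2, 78, 6, 9]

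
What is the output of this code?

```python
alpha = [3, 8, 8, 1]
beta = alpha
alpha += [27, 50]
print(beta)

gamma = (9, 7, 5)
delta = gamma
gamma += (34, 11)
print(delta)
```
[3, 8, 8, 1, 27, 50]
(9, 7, 5)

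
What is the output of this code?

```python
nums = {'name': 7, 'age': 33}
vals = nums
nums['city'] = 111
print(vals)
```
{'name': 7, 'age': 33, 'city': 111}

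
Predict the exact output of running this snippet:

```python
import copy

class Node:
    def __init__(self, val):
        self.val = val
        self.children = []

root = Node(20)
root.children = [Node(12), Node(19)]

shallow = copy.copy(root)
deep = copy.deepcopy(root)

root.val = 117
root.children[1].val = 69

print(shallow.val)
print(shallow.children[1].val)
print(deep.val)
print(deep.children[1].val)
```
20
69
20
19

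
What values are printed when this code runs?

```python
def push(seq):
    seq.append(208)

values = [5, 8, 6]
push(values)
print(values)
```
[5, 8, 6, 208]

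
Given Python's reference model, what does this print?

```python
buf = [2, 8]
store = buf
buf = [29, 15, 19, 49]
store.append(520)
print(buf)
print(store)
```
[29, 15, 19, 49]
[2, 8, 520]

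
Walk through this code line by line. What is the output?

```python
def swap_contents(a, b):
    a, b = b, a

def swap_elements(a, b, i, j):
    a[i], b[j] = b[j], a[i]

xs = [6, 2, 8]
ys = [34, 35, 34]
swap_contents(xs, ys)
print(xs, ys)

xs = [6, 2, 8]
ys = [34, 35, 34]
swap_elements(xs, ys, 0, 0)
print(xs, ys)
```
[6, 2, 8] [34, 35, 34]
[34, 2, 8] [6, 35, 34]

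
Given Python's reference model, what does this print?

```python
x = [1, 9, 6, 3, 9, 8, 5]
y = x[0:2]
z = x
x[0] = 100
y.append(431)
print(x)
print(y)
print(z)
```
[100, 9, 6, 3, 9, 8, 5]
[1, 9, 431]
[100, 9, 6, 3, 9, 8, 5]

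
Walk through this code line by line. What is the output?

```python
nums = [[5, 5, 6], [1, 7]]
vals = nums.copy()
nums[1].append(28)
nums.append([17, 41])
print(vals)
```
[[5, 5, 6], [1, 7, 28]]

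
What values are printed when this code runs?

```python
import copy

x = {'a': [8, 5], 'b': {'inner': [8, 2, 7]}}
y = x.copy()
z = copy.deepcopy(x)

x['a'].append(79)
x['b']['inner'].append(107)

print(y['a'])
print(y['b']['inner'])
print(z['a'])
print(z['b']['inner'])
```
[8, 5, 79]
[8, 2, 7, 107]
[8, 5]
[8, 2, 7]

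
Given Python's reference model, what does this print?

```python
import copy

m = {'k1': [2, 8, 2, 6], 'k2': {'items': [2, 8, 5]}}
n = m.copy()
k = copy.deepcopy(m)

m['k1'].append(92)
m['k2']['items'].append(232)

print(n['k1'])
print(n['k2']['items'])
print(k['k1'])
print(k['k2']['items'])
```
[2, 8, 2, 6, 92]
[2, 8, 5, 232]
[2, 8, 2, 6]
[2, 8, 5]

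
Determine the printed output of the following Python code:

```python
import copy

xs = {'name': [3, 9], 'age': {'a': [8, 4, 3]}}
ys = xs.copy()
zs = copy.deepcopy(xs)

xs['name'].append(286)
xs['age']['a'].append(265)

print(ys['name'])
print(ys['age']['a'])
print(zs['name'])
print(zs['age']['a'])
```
[3, 9, 286]
[8, 4, 3, 265]
[3, 9]
[8, 4, 3]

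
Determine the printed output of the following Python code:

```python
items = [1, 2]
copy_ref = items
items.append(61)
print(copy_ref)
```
[1, 2, 61]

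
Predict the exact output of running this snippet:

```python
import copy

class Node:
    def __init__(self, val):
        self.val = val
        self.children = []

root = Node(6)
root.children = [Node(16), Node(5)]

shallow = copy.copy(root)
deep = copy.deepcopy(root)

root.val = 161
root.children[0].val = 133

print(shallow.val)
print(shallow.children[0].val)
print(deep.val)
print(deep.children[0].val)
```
6
133
6
16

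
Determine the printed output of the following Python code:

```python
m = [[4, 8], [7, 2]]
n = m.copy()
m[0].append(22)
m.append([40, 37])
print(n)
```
[[4, 8, 22], [7, 2]]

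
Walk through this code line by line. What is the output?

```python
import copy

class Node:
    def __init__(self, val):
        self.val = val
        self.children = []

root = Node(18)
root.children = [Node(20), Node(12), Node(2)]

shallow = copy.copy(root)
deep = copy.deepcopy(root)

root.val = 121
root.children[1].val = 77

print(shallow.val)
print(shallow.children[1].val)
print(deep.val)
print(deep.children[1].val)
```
18
77
18
12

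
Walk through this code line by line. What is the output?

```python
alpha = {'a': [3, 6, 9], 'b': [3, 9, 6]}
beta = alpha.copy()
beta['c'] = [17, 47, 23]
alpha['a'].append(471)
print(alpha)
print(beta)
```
{'a': [3, 6, 9, 471], 'b': [3, 9, 6]}
{'a': [3, 6, 9, 471], 'b': [3, 9, 6], 'c': [17, 47, 23]}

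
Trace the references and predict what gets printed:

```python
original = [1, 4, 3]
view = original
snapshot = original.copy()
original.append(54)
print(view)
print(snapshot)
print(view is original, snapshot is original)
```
[1, 4, 3, 54]
[1, 4, 3]
True False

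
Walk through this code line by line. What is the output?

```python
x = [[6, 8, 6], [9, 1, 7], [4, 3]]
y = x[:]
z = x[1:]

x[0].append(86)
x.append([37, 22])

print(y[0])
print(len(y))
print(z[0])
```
[6, 8, 6, 86]
3
[9, 1, 7]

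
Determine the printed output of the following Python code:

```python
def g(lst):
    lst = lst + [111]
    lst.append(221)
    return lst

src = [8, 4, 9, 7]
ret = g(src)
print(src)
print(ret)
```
[8, 4, 9, 7]
[8, 4, 9, 7, 111, 221]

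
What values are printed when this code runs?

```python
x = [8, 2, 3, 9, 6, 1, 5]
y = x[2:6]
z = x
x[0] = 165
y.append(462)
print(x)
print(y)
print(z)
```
[165, 2, 3, 9, 6, 1, 5]
[3, 9, 6, 1, 462]
[165, 2, 3, 9, 6, 1, 5]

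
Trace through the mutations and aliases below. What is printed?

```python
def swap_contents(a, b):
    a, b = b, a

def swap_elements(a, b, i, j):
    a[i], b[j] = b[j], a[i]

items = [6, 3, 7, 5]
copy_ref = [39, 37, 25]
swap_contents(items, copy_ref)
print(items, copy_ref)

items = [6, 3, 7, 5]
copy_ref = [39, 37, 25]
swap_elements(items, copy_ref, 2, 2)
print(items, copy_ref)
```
[6, 3, 7, 5] [39, 37, 25]
[6, 3, 25, 5] [39, 37, 7]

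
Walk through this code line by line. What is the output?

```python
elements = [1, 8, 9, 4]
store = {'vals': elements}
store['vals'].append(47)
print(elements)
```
[1, 8, 9, 4, 47]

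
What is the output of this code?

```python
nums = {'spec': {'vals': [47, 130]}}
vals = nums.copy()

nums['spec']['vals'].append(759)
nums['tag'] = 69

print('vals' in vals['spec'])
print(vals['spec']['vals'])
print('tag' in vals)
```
True
[47, 130, 759]
False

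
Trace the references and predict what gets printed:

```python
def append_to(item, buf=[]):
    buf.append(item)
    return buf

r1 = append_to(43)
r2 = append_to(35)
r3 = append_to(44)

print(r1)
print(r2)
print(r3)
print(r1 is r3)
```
[43, 35, 44]
[43, 35, 44]
[43, 35, 44]
True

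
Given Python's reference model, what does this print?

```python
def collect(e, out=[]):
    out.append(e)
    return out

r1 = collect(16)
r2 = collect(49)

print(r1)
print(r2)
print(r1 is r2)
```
[16, 49]
[16, 49]
True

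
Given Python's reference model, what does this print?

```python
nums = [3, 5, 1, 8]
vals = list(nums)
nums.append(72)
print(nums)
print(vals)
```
[3, 5, 1, 8, 72]
[3, 5, 1, 8]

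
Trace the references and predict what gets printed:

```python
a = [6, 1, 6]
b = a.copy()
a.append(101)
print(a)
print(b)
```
[6, 1, 6, 101]
[6, 1, 6]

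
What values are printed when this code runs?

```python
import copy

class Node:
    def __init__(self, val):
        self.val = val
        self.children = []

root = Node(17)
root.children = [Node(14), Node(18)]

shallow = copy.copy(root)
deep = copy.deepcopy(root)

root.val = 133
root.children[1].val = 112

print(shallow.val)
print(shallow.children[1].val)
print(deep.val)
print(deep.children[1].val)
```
17
112
17
18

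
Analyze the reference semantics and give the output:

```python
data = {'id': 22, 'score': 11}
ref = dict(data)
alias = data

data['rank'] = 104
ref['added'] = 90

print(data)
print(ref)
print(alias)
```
{'id': 22, 'score': 11, 'rank': 104}
{'id': 22, 'score': 11, 'added': 90}
{'id': 22, 'score': 11, 'rank': 104}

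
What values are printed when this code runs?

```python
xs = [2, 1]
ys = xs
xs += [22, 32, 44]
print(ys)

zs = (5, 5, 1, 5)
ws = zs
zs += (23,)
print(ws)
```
[2, 1, 22, 32, 44]
(5, 5, 1, 5)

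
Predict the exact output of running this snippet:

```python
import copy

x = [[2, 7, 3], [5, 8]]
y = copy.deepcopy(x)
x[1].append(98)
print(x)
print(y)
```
[[2, 7, 3], [5, 8, 98]]
[[2, 7, 3], [5, 8]]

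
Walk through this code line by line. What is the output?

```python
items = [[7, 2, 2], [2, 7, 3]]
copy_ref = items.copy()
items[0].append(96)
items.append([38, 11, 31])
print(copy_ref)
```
[[7, 2, 2, 96], [2, 7, 3]]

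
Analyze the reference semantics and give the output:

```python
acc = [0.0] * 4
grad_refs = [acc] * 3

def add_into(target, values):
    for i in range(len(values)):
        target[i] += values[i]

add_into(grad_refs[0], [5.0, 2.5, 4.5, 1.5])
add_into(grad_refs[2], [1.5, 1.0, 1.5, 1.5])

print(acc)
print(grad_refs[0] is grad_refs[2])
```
[6.5, 3.5, 6.0, 3.0]
True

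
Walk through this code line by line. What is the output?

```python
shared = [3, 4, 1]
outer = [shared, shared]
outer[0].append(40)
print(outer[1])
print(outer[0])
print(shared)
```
[3, 4, 1, 40]
[3, 4, 1, 40]
[3, 4, 1, 40]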